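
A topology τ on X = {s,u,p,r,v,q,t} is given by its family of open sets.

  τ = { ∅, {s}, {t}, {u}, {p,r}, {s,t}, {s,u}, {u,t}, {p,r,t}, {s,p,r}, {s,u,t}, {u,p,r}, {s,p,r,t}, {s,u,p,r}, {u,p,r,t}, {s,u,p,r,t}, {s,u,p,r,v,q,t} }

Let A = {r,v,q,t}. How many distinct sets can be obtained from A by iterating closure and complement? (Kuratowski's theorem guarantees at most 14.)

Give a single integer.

X∖A={s,u,p}, int(X∖A)={s,u}, hence cl(A)={p,r,v,q,t}
Orbit (k=closure, c=complement):
  1. A     = {r,v,q,t}
  2. kA    = {p,r,v,q,t}
  3. cA    = {s,u,p}
  4. ckA   = {s,u}
  5. kcA   = {s,u,p,r,v,q}
  6. kckA  = {s,u,v,q}
  7. ckcA  = {t}
  8. ckckA = {p,r,t}
  9. kckcA = {v,q,t}
  10. ckckcA = {s,u,p,r}
(closed under both — stop)

10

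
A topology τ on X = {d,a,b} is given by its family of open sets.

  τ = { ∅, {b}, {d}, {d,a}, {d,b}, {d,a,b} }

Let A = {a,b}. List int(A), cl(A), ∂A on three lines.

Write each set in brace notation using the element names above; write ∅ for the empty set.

opens ⊆ A: ∅, {b}; union → int = {b}
complement {d}; its interior {d}; cl(A) = X∖{d} = {a,b}
boundary = {a,b} ∖ {b} = {a}

int(A) = {b}
cl(A)  = {a,b}
∂A     = {a}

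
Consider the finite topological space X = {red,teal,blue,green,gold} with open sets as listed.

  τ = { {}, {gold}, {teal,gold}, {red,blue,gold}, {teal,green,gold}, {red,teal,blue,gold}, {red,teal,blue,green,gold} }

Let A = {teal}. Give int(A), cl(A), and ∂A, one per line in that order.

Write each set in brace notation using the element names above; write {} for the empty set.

open subsets of A: {}; so int(A) = {}
closure: X∖int(X∖A) = X∖{red,blue,gold} = {teal,green}
∂A = {teal,green} minus {} = {teal,green}

int(A) = {}
cl(A)  = {teal,green}
∂A     = {teal,green}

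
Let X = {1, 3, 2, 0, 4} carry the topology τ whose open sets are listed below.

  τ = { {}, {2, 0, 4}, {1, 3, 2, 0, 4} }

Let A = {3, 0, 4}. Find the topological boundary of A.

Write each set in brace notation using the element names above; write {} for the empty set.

opens ⊆ A: {}; union → int = {}
complement {1, 2}; its interior {}; cl(A) = X∖{} = {1, 3, 2, 0, 4}
boundary = {1, 3, 2, 0, 4} ∖ {} = {1, 3, 2, 0, 4}

{1, 3, 2, 0, 4}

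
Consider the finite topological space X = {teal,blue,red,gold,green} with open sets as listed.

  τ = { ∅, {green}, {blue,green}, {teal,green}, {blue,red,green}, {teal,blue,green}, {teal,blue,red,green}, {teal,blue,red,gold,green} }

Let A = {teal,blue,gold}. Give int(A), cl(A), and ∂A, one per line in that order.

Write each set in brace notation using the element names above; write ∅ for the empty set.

opens ⊆ A: ∅; union → int = ∅
complement {red,green}; its interior {green}; cl(A) = X∖{green} = {teal,blue,red,gold}
boundary = {teal,blue,red,gold} ∖ ∅ = {teal,blue,red,gold}

int(A) = ∅
cl(A)  = {teal,blue,red,gold}
∂A     = {teal,blue,red,gold}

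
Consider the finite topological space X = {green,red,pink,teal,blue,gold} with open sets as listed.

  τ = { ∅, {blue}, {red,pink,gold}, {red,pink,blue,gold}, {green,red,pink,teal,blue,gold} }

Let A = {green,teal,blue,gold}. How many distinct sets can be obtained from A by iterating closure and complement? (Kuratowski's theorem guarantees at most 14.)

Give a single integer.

8

complement {red,pink}; its interior ∅; cl(A) = X∖∅ = {green,red,pink,teal,blue,gold}
With k = closure, c = complement:
  1. A     = {green,teal,blue,gold}
  2. kA    = {green,red,pink,teal,blue,gold}
  3. cA    = {red,pink}
  4. ckA   = ∅
  5. kcA   = {green,red,pink,teal,gold}
  6. ckcA  = {blue}
  7. kckcA = {green,teal,blue}
  8. ckckcA = {red,pink,gold}
k, c of each give nothing new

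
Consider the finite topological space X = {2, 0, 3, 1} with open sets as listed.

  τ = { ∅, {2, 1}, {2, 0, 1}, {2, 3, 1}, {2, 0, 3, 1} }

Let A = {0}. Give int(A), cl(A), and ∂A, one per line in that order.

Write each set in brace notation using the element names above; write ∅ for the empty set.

int(A) = ∅
cl(A)  = {0}
∂A     = {0}

opens ⊆ A: ∅; union → int = ∅
complement {2, 3, 1}; its interior {2, 3, 1}; cl(A) = X∖{2, 3, 1} = {0}
boundary = {0} ∖ ∅ = {0}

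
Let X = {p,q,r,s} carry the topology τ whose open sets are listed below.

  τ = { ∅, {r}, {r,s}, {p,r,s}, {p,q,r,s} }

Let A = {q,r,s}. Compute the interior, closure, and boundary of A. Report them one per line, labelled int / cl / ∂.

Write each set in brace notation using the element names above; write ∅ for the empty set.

int(A) = {r,s}
cl(A)  = {p,q,r,s}
∂A     = {p,q}

opens ⊆ A: ∅, {r}, {r,s}; union → int = {r,s}
complement {p}; its interior ∅; cl(A) = X∖∅ = {p,q,r,s}
boundary = {p,q,r,s} ∖ {r,s} = {p,q}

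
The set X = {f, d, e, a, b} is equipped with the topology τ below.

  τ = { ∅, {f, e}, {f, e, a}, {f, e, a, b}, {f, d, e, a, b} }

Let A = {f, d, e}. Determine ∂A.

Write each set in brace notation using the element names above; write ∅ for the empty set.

{d, a, b}

interior: largest open inside A is {f, e} (from ∅, {f, e})
cl via duality: int({a, b}) = ∅, so X∖∅ = {f, d, e, a, b}
cl∖int = {d, a, b}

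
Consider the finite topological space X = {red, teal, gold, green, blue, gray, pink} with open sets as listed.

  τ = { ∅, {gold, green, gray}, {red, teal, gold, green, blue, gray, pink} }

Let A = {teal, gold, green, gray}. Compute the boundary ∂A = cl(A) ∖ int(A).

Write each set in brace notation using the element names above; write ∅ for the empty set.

{red, teal, blue, pink}

opens ⊆ A: ∅, {gold, green, gray}; union → int = {gold, green, gray}
complement {red, blue, pink}; its interior ∅; cl(A) = X∖∅ = {red, teal, gold, green, blue, gray, pink}
boundary = {red, teal, gold, green, blue, gray, pink} ∖ {gold, green, gray} = {red, teal, blue, pink}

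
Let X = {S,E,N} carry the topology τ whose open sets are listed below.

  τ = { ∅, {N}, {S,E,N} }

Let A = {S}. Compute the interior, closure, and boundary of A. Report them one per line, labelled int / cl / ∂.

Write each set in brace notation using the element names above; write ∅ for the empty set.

int(A) = ∅
cl(A)  = {S,E}
∂A     = {S,E}

open subsets of A: ∅; so int(A) = ∅
closure: X∖int(X∖A) = X∖{N} = {S,E}
∂A = {S,E} minus ∅ = {S,E}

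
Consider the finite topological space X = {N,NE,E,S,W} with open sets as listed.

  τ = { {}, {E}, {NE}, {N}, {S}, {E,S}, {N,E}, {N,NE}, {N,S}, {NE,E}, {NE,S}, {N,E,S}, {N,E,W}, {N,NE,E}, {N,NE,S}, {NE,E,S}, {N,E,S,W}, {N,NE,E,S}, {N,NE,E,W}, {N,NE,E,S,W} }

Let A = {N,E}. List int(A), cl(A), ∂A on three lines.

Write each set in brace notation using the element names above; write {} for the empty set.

int(A) = {N,E}
cl(A)  = {N,E,W}
∂A     = {W}

U open, U⊆A: {}, {N}, {E}, {N,E}. int(A) = ⋃ = {N,E}
X∖A={NE,S,W}, int(X∖A)={NE,S}, hence cl(A)={N,E,W}
∂A: remove int from cl → {W}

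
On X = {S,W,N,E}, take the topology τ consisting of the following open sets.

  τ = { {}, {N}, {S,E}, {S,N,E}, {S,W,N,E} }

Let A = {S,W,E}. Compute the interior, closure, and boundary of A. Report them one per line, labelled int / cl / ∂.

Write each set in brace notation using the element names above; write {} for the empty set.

int(A) = {S,E}
cl(A)  = {S,W,E}
∂A     = {W}

U open, U⊆A: {}, {S,E}. int(A) = ⋃ = {S,E}
X∖A={N}, int(X∖A)={N}, hence cl(A)={S,W,E}
∂A: remove int from cl → {W}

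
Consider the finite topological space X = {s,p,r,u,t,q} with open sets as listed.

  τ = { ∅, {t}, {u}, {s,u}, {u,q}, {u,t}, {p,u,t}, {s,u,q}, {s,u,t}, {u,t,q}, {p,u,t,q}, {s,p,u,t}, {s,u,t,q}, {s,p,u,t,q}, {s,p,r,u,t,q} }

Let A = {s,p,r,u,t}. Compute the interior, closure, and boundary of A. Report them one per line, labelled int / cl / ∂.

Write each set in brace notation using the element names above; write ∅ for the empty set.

U open, U⊆A: ∅, {t}, {u}, {s,u}, {u,t}, {s,u,t}, {p,u,t}, {s,p,u,t}. int(A) = ⋃ = {s,p,u,t}
X∖A={q}, int(X∖A)=∅, hence cl(A)={s,p,r,u,t,q}
∂A: remove int from cl → {r,q}

int(A) = {s,p,u,t}
cl(A)  = {s,p,r,u,t,q}
∂A     = {r,q}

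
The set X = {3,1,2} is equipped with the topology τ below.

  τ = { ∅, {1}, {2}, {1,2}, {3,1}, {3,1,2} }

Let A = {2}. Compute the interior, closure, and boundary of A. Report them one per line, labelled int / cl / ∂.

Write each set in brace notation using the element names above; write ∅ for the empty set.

U open, U⊆A: ∅, {2}. int(A) = ⋃ = {2}
X∖A={3,1}, int(X∖A)={3,1}, hence cl(A)={2}
∂A: remove int from cl → ∅

int(A) = {2}
cl(A)  = {2}
∂A     = ∅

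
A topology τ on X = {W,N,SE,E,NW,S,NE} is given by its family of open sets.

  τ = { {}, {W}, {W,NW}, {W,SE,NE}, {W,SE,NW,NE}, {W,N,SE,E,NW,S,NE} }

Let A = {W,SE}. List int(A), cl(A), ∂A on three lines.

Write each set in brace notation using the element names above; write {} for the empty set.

int(A) = {W}
cl(A)  = {W,N,SE,E,NW,S,NE}
∂A     = {N,SE,E,NW,S,NE}

open subsets of A: {}, {W}; so int(A) = {W}
closure: X∖int(X∖A) = X∖{} = {W,N,SE,E,NW,S,NE}
∂A = {W,N,SE,E,NW,S,NE} minus {W} = {N,SE,E,NW,S,NE}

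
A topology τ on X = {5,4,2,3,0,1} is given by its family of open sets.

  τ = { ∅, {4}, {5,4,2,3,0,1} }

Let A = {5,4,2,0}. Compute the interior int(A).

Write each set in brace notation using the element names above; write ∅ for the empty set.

open subsets of A: ∅, {4}; so int(A) = {4}

{4}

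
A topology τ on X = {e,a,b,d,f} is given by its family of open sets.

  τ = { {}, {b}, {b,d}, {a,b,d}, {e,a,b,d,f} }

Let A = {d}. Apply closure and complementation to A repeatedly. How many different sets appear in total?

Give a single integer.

6

closure: X∖int(X∖A) = X∖{b} = {e,a,d,f}
Let k=closure and c=complement:
  1. A     = {d}
  2. kA    = {e,a,d,f}
  3. cA    = {e,a,b,f}
  4. ckA   = {b}
  5. kcA   = {e,a,b,d,f}
  6. ckcA  = {}
— saturated at 6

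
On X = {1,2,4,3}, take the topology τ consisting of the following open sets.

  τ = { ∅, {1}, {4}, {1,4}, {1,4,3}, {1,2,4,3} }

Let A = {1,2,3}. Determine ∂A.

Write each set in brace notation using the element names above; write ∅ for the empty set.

open subsets of A: ∅, {1}; so int(A) = {1}
closure: X∖int(X∖A) = X∖{4} = {1,2,3}
∂A = {1,2,3} minus {1} = {2,3}

{2,3}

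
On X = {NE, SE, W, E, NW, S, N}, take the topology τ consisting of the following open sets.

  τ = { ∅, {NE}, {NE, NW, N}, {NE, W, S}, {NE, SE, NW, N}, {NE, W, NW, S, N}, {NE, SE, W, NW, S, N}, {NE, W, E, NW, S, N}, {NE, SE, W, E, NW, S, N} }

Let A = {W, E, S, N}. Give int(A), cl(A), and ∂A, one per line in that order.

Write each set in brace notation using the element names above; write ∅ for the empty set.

interior: largest open inside A is ∅ (from ∅)
cl via duality: int({NE, SE, NW}) = {NE}, so X∖{NE} = {SE, W, E, NW, S, N}
cl∖int = {SE, W, E, NW, S, N}

int(A) = ∅
cl(A)  = {SE, W, E, NW, S, N}
∂A     = {SE, W, E, NW, S, N}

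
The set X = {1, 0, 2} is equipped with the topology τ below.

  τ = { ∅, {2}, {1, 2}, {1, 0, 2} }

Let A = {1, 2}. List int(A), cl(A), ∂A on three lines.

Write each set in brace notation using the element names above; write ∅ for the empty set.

int(A) = {1, 2}
cl(A)  = {1, 0, 2}
∂A     = {0}

U open, U⊆A: ∅, {2}, {1, 2}. int(A) = ⋃ = {1, 2}
X∖A={0}, int(X∖A)=∅, hence cl(A)={1, 0, 2}
∂A: remove int from cl → {0}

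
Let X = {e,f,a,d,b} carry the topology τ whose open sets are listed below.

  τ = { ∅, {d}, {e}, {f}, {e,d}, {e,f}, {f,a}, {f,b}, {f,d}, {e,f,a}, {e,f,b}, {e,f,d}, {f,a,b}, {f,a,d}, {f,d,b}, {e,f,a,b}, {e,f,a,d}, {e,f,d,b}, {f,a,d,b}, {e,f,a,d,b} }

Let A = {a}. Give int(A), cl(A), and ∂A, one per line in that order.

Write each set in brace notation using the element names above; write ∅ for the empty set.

open subsets of A: ∅; so int(A) = ∅
closure: X∖int(X∖A) = X∖{e,f,d,b} = {a}
∂A = {a} minus ∅ = {a}

int(A) = ∅
cl(A)  = {a}
∂A     = {a}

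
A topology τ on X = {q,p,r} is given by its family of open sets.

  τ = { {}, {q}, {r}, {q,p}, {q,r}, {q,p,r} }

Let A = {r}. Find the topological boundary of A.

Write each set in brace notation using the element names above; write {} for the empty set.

{}

interior: largest open inside A is {r} (from {}, {r})
cl via duality: int({q,p}) = {q,p}, so X∖{q,p} = {r}
cl∖int = {}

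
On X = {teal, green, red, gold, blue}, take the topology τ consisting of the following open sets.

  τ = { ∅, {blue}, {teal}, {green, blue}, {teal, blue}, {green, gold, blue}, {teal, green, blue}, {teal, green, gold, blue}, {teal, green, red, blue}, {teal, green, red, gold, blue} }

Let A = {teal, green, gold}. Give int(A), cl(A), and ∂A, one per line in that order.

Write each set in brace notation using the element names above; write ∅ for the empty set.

int(A) = {teal}
cl(A)  = {teal, green, red, gold}
∂A     = {green, red, gold}

U open, U⊆A: ∅, {teal}. int(A) = ⋃ = {teal}
X∖A={red, blue}, int(X∖A)={blue}, hence cl(A)={teal, green, red, gold}
∂A: remove int from cl → {green, red, gold}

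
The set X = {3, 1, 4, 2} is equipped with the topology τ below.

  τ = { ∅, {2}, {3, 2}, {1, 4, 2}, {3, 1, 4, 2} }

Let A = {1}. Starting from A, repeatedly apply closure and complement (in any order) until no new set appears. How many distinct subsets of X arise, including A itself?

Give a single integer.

closure: X∖int(X∖A) = X∖{3, 2} = {1, 4}
Let k=closure and c=complement:
  1. A     = {1}
  2. kA    = {1, 4}
  3. cA    = {3, 4, 2}
  4. ckA   = {3, 2}
  5. kcA   = {3, 1, 4, 2}
  6. ckcA  = ∅
— saturated at 6

6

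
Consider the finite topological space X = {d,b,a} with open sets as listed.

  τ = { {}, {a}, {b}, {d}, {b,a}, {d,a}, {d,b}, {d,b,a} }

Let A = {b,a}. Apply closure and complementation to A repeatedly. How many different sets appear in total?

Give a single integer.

2

complement {d}; its interior {d}; cl(A) = X∖{d} = {b,a}
With k = closure, c = complement:
  1. A     = {b,a}
  2. cA    = {d}
k, c of each give nothing new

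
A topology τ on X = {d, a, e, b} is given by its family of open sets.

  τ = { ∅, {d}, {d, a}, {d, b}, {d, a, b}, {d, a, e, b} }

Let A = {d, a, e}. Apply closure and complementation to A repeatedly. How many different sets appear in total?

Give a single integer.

complement {b}; its interior ∅; cl(A) = X∖∅ = {d, a, e, b}
With k = closure, c = complement:
  1. A     = {d, a, e}
  2. kA    = {d, a, e, b}
  3. cA    = {b}
  4. ckA   = ∅
  5. kcA   = {e, b}
  6. ckcA  = {d, a}
k, c of each give nothing new

6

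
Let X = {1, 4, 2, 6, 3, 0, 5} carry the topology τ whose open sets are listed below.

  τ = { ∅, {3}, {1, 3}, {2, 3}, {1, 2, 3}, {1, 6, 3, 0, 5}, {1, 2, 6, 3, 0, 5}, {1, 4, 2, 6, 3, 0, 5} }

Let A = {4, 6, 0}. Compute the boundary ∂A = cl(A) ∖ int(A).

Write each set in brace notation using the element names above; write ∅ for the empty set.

{4, 6, 0, 5}

opens ⊆ A: ∅; union → int = ∅
complement {1, 2, 3, 5}; its interior {1, 2, 3}; cl(A) = X∖{1, 2, 3} = {4, 6, 0, 5}
boundary = {4, 6, 0, 5} ∖ ∅ = {4, 6, 0, 5}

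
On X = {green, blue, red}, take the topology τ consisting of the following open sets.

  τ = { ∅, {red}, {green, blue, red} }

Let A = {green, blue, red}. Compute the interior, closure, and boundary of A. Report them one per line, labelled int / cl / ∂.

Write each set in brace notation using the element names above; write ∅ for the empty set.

U open, U⊆A: ∅, {red}, {green, blue, red}. int(A) = ⋃ = {green, blue, red}
X∖A=∅, int(X∖A)=∅, hence cl(A)={green, blue, red}
∂A: remove int from cl → ∅

int(A) = {green, blue, red}
cl(A)  = {green, blue, red}
∂A     = ∅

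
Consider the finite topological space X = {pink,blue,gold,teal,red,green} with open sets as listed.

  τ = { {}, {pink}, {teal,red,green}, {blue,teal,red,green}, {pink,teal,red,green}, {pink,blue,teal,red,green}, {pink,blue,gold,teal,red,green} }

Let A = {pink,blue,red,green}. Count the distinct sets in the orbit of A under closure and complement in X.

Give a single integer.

X∖A={gold,teal}, int(X∖A)={}, hence cl(A)={pink,blue,gold,teal,red,green}
Orbit (k=closure, c=complement):
  1. A     = {pink,blue,red,green}
  2. kA    = {pink,blue,gold,teal,red,green}
  3. cA    = {gold,teal}
  4. ckA   = {}
  5. kcA   = {blue,gold,teal,red,green}
  6. ckcA  = {pink}
  7. kckcA = {pink,gold}
  8. ckckcA = {blue,teal,red,green}
(closed under both — stop)

8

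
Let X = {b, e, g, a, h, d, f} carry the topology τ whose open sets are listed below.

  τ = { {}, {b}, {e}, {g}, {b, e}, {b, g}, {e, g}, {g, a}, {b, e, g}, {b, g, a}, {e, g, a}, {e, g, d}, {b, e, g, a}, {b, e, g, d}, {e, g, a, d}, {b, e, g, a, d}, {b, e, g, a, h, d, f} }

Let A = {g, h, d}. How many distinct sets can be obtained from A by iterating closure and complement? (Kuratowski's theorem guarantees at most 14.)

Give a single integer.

complement {b, e, a, f}; its interior {b, e}; cl(A) = X∖{b, e} = {g, a, h, d, f}
With k = closure, c = complement:
  1. A     = {g, h, d}
  2. kA    = {g, a, h, d, f}
  3. cA    = {b, e, a, f}
  4. ckA   = {b, e}
  5. kcA   = {b, e, a, h, d, f}
  6. kckA  = {b, e, h, d, f}
  7. ckcA  = {g}
  8. ckckA = {g, a}
k, c of each give nothing new

8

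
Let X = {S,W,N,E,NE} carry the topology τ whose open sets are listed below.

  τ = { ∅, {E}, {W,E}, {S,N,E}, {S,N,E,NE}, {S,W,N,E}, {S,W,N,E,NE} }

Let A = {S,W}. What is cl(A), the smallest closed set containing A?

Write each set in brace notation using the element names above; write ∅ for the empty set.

X∖A={N,E,NE}, int(X∖A)={E}, hence cl(A)={S,W,N,NE}

{S,W,N,NE}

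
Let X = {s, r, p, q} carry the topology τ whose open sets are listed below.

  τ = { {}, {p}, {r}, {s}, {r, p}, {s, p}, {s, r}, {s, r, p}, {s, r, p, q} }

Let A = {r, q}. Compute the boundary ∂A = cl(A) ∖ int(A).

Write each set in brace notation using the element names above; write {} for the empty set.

open subsets of A: {}, {r}; so int(A) = {r}
closure: X∖int(X∖A) = X∖{s, p} = {r, q}
∂A = {r, q} minus {r} = {q}

{q}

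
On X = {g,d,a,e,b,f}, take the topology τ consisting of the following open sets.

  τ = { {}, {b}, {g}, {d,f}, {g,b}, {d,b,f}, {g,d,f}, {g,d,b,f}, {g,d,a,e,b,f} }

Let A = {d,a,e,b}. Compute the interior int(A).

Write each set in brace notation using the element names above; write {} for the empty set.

{b}

interior: largest open inside A is {b} (from {}, {b})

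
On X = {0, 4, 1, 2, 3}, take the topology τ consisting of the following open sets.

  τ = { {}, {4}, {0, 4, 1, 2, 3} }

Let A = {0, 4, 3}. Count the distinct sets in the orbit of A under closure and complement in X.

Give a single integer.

complement {1, 2}; its interior {}; cl(A) = X∖{} = {0, 4, 1, 2, 3}
With k = closure, c = complement:
  1. A     = {0, 4, 3}
  2. kA    = {0, 4, 1, 2, 3}
  3. cA    = {1, 2}
  4. ckA   = {}
  5. kcA   = {0, 1, 2, 3}
  6. ckcA  = {4}
k, c of each give nothing new

6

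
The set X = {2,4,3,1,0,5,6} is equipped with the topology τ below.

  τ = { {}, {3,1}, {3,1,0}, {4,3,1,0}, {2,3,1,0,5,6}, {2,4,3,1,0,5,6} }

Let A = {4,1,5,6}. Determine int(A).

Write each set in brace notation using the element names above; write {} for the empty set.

{}

U open, U⊆A: {}. int(A) = ⋃ = {}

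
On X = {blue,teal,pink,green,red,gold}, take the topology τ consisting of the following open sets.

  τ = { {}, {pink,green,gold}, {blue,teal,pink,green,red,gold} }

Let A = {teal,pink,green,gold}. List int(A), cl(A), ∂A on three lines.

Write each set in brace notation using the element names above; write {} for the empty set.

U open, U⊆A: {}, {pink,green,gold}. int(A) = ⋃ = {pink,green,gold}
X∖A={blue,red}, int(X∖A)={}, hence cl(A)={blue,teal,pink,green,red,gold}
∂A: remove int from cl → {blue,teal,red}

int(A) = {pink,green,gold}
cl(A)  = {blue,teal,pink,green,red,gold}
∂A     = {blue,teal,red}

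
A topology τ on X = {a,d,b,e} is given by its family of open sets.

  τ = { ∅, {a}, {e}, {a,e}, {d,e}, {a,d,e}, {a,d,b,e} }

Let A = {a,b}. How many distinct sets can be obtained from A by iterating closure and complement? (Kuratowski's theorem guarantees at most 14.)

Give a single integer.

cl via duality: int({d,e}) = {d,e}, so X∖{d,e} = {a,b}
Write k for closure, c for complement:
  1. A     = {a,b}
  2. cA    = {d,e}
  3. kcA   = {d,b,e}
  4. ckcA  = {a}
applying k or c yields no new set

4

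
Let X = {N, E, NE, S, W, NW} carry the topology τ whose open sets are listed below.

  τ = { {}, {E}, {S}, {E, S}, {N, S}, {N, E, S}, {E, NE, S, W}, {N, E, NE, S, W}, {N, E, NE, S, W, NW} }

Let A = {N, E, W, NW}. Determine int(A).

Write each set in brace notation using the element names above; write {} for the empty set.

{E}

opens ⊆ A: {}, {E}; union → int = {E}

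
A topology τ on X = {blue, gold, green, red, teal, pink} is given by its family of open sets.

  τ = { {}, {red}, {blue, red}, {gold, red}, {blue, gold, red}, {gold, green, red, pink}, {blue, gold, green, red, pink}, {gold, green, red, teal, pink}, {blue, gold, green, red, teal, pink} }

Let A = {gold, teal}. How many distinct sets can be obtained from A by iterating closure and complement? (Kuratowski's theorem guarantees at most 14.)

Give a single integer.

X∖A={blue, green, red, pink}, int(X∖A)={blue, red}, hence cl(A)={gold, green, teal, pink}
Orbit (k=closure, c=complement):
  1. A     = {gold, teal}
  2. kA    = {gold, green, teal, pink}
  3. cA    = {blue, green, red, pink}
  4. ckA   = {blue, red}
  5. kcA   = {blue, gold, green, red, teal, pink}
  6. ckcA  = {}
(closed under both — stop)

6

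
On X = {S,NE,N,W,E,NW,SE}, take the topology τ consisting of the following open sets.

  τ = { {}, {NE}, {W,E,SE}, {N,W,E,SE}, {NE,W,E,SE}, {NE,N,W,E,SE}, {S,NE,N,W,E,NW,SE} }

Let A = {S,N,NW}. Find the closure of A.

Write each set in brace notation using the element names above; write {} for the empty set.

closure: X∖int(X∖A) = X∖{NE,W,E,SE} = {S,N,NW}

{S,N,NW}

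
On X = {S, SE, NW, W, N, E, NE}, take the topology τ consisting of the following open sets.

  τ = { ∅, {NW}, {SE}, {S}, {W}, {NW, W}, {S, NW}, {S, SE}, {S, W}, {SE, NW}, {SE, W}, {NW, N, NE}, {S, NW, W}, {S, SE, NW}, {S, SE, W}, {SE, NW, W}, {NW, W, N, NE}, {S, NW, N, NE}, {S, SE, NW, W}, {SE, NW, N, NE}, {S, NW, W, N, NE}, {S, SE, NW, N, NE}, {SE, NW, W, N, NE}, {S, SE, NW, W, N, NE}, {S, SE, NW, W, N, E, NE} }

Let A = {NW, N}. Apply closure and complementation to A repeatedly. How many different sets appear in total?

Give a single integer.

X∖A={S, SE, W, E, NE}, int(X∖A)={S, SE, W}, hence cl(A)={NW, N, E, NE}
Orbit (k=closure, c=complement):
  1. A     = {NW, N}
  2. kA    = {NW, N, E, NE}
  3. cA    = {S, SE, W, E, NE}
  4. ckA   = {S, SE, W}
  5. kcA   = {S, SE, W, N, E, NE}
  6. kckA  = {S, SE, W, E}
  7. ckcA  = {NW}
  8. ckckA = {NW, N, NE}
(closed under both — stop)

8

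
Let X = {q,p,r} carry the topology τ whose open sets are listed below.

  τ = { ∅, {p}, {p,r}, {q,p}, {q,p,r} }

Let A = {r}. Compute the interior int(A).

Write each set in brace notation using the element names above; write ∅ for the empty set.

∅

open subsets of A: ∅; so int(A) = ∅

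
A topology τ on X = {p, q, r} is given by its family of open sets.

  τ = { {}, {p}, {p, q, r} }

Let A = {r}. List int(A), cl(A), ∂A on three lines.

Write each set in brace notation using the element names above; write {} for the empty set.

U open, U⊆A: {}. int(A) = ⋃ = {}
X∖A={p, q}, int(X∖A)={p}, hence cl(A)={q, r}
∂A: remove int from cl → {q, r}

int(A) = {}
cl(A)  = {q, r}
∂A     = {q, r}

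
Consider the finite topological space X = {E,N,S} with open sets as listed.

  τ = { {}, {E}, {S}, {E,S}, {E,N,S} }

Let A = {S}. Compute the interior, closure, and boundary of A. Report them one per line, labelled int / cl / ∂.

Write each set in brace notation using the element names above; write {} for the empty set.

int(A) = {S}
cl(A)  = {N,S}
∂A     = {N}

U open, U⊆A: {}, {S}. int(A) = ⋃ = {S}
X∖A={E,N}, int(X∖A)={E}, hence cl(A)={N,S}
∂A: remove int from cl → {N}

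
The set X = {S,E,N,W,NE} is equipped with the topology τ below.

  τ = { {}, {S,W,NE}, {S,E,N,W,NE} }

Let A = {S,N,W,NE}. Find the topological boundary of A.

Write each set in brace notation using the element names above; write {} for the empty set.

opens ⊆ A: {}, {S,W,NE}; union → int = {S,W,NE}
complement {E}; its interior {}; cl(A) = X∖{} = {S,E,N,W,NE}
boundary = {S,E,N,W,NE} ∖ {S,W,NE} = {E,N}

{E,N}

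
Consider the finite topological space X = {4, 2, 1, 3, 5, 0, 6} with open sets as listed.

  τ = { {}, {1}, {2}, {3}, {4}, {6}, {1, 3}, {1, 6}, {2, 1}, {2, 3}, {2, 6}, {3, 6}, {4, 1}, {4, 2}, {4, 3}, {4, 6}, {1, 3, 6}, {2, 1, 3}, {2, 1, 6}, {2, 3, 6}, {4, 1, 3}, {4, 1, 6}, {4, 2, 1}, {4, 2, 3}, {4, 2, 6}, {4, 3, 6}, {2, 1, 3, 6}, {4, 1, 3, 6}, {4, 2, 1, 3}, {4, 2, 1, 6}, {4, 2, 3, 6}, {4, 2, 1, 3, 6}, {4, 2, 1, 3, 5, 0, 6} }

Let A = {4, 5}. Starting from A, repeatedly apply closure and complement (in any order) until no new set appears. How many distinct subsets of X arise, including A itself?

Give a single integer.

6

cl via duality: int({2, 1, 3, 0, 6}) = {2, 1, 3, 6}, so X∖{2, 1, 3, 6} = {4, 5, 0}
Write k for closure, c for complement:
  1. A     = {4, 5}
  2. kA    = {4, 5, 0}
  3. cA    = {2, 1, 3, 0, 6}
  4. ckA   = {2, 1, 3, 6}
  5. kcA   = {2, 1, 3, 5, 0, 6}
  6. ckcA  = {4}
applying k or c yields no new set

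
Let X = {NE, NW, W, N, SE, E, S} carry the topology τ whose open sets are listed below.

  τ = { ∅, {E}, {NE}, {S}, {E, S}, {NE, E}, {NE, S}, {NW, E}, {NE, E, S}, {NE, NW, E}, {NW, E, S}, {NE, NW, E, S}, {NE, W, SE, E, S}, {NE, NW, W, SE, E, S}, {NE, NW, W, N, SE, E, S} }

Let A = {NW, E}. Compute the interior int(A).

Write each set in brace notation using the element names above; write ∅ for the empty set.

open subsets of A: ∅, {E}, {NW, E}; so int(A) = {NW, E}

{NW, E}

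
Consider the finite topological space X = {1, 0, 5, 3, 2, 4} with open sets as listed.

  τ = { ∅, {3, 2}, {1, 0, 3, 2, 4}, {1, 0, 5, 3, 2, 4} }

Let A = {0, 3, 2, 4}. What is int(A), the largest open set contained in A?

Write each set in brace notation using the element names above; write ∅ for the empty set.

open subsets of A: ∅, {3, 2}; so int(A) = {3, 2}

{3, 2}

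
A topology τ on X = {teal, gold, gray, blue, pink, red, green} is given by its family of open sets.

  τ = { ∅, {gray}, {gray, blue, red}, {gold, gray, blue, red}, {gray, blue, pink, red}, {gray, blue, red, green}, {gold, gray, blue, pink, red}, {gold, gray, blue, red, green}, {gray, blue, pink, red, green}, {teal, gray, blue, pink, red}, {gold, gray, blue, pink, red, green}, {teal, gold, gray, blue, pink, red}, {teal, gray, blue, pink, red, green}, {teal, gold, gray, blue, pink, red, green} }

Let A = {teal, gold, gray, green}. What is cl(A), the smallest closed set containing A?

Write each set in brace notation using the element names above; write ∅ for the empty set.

{teal, gold, gray, blue, pink, red, green}

cl via duality: int({blue, pink, red}) = ∅, so X∖∅ = {teal, gold, gray, blue, pink, red, green}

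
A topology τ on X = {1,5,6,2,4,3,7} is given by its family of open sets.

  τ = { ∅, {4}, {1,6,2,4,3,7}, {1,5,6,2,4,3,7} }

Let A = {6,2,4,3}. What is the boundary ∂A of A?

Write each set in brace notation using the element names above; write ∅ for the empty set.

interior: largest open inside A is {4} (from ∅, {4})
cl via duality: int({1,5,7}) = ∅, so X∖∅ = {1,5,6,2,4,3,7}
cl∖int = {1,5,6,2,3,7}

{1,5,6,2,3,7}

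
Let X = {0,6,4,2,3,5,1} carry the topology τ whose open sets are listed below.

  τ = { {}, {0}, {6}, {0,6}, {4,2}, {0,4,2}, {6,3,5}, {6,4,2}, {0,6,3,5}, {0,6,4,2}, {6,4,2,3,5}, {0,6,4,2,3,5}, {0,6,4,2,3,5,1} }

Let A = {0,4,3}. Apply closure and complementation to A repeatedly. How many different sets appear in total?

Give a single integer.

X∖A={6,2,5,1}, int(X∖A)={6}, hence cl(A)={0,4,2,3,5,1}
Orbit (k=closure, c=complement):
  1. A     = {0,4,3}
  2. kA    = {0,4,2,3,5,1}
  3. cA    = {6,2,5,1}
  4. ckA   = {6}
  5. kcA   = {6,4,2,3,5,1}
  6. kckA  = {6,3,5,1}
  7. ckcA  = {0}
  8. ckckA = {0,4,2}
  9. kckcA = {0,1}
  10. kckckA = {0,4,2,1}
  11. ckckcA = {6,4,2,3,5}
  12. ckckckA = {6,3,5}
(closed under both — stop)

12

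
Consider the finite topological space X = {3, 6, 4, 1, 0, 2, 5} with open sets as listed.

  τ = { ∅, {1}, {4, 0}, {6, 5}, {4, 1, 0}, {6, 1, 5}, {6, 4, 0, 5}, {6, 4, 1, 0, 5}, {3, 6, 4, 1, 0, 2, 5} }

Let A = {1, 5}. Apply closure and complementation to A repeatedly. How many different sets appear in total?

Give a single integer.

10

cl via duality: int({3, 6, 4, 0, 2}) = {4, 0}, so X∖{4, 0} = {3, 6, 1, 2, 5}
Write k for closure, c for complement:
  1. A     = {1, 5}
  2. kA    = {3, 6, 1, 2, 5}
  3. cA    = {3, 6, 4, 0, 2}
  4. ckA   = {4, 0}
  5. kcA   = {3, 6, 4, 0, 2, 5}
  6. kckA  = {3, 4, 0, 2}
  7. ckcA  = {1}
  8. ckckA = {6, 1, 5}
  9. kckcA = {3, 1, 2}
  10. ckckcA = {6, 4, 0, 5}
applying k or c yields no new set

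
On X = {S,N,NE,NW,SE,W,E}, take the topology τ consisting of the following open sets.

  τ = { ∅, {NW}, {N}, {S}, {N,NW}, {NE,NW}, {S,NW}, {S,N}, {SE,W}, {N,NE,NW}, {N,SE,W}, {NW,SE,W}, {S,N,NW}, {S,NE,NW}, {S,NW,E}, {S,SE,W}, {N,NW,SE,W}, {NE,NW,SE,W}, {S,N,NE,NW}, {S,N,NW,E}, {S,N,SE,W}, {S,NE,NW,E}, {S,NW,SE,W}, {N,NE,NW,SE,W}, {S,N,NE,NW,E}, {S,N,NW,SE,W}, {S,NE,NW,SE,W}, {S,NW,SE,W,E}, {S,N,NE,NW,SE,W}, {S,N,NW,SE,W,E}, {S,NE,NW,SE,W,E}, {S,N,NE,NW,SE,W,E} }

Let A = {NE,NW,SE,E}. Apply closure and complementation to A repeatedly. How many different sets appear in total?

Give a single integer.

complement {S,N,W}; its interior {S,N}; cl(A) = X∖{S,N} = {NE,NW,SE,W,E}
With k = closure, c = complement:
  1. A     = {NE,NW,SE,E}
  2. kA    = {NE,NW,SE,W,E}
  3. cA    = {S,N,W}
  4. ckA   = {S,N}
  5. kcA   = {S,N,SE,W,E}
  6. kckA  = {S,N,E}
  7. ckcA  = {NE,NW}
  8. ckckA = {NE,NW,SE,W}
  9. kckcA = {NE,NW,E}
  10. ckckcA = {S,N,SE,W}
k, c of each give nothing new

10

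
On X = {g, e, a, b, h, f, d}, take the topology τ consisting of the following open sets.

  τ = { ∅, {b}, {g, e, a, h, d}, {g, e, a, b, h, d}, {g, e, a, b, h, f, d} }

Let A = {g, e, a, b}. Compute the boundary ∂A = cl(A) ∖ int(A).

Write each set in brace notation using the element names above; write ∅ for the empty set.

interior: largest open inside A is {b} (from ∅, {b})
cl via duality: int({h, f, d}) = ∅, so X∖∅ = {g, e, a, b, h, f, d}
cl∖int = {g, e, a, h, f, d}

{g, e, a, h, f, d}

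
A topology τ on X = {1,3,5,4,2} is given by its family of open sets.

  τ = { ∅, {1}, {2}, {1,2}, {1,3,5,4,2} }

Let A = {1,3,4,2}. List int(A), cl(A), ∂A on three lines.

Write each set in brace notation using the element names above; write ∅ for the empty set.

interior: largest open inside A is {1,2} (from ∅, {2}, {1}, {1,2})
cl via duality: int({5}) = ∅, so X∖∅ = {1,3,5,4,2}
cl∖int = {3,5,4}

int(A) = {1,2}
cl(A)  = {1,3,5,4,2}
∂A     = {3,5,4}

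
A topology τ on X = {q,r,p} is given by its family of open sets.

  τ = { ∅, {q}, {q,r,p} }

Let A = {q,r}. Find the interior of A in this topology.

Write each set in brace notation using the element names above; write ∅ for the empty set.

{q}

U open, U⊆A: ∅, {q}. int(A) = ⋃ = {q}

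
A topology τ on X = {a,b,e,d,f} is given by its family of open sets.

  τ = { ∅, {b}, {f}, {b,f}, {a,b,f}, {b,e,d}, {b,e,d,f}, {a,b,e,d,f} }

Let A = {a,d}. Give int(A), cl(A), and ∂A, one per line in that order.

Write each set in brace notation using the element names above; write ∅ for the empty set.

interior: largest open inside A is ∅ (from ∅)
cl via duality: int({b,e,f}) = {b,f}, so X∖{b,f} = {a,e,d}
cl∖int = {a,e,d}

int(A) = ∅
cl(A)  = {a,e,d}
∂A     = {a,e,d}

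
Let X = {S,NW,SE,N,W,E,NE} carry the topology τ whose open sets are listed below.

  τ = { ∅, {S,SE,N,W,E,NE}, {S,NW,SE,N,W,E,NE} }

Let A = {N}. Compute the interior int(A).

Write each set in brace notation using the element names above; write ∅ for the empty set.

∅

open subsets of A: ∅; so int(A) = ∅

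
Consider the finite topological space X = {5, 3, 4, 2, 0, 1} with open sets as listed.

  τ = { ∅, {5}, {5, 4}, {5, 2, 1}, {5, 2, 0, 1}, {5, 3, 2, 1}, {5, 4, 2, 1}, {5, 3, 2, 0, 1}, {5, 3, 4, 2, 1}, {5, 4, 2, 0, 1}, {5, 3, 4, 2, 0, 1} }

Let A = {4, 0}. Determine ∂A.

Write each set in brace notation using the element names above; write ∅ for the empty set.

U open, U⊆A: ∅. int(A) = ⋃ = ∅
X∖A={5, 3, 2, 1}, int(X∖A)={5, 3, 2, 1}, hence cl(A)={4, 0}
∂A: remove int from cl → {4, 0}

{4, 0}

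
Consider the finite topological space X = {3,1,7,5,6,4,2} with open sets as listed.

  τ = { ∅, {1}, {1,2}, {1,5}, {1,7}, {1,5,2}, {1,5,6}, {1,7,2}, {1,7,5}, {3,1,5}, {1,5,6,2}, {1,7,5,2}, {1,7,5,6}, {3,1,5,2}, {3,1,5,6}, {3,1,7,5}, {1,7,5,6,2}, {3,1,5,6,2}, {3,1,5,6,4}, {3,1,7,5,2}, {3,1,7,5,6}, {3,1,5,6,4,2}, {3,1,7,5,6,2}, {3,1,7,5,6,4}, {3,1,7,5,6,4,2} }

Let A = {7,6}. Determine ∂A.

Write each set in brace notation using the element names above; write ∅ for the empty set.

opens ⊆ A: ∅; union → int = ∅
complement {3,1,5,4,2}; its interior {3,1,5,2}; cl(A) = X∖{3,1,5,2} = {7,6,4}
boundary = {7,6,4} ∖ ∅ = {7,6,4}

{7,6,4}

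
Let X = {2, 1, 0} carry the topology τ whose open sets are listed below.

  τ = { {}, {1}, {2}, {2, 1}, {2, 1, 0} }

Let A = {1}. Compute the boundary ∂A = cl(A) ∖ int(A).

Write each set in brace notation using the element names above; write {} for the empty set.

opens ⊆ A: {}, {1}; union → int = {1}
complement {2, 0}; its interior {2}; cl(A) = X∖{2} = {1, 0}
boundary = {1, 0} ∖ {1} = {0}

{0}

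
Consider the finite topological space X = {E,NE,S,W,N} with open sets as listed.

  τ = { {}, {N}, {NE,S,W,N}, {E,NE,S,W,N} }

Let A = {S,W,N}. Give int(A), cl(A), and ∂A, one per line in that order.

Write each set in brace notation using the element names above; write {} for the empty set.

int(A) = {N}
cl(A)  = {E,NE,S,W,N}
∂A     = {E,NE,S,W}

open subsets of A: {}, {N}; so int(A) = {N}
closure: X∖int(X∖A) = X∖{} = {E,NE,S,W,N}
∂A = {E,NE,S,W,N} minus {N} = {E,NE,S,W}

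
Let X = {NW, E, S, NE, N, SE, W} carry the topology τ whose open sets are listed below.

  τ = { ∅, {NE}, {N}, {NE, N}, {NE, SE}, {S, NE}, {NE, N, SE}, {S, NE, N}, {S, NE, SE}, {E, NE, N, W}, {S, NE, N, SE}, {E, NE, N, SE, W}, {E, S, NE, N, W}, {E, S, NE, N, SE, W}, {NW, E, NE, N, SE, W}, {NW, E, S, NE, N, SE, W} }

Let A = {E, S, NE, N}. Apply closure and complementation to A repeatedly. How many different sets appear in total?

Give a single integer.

6

cl via duality: int({NW, SE, W}) = ∅, so X∖∅ = {NW, E, S, NE, N, SE, W}
Write k for closure, c for complement:
  1. A     = {E, S, NE, N}
  2. kA    = {NW, E, S, NE, N, SE, W}
  3. cA    = {NW, SE, W}
  4. ckA   = ∅
  5. kcA   = {NW, E, SE, W}
  6. ckcA  = {S, NE, N}
applying k or c yields no new set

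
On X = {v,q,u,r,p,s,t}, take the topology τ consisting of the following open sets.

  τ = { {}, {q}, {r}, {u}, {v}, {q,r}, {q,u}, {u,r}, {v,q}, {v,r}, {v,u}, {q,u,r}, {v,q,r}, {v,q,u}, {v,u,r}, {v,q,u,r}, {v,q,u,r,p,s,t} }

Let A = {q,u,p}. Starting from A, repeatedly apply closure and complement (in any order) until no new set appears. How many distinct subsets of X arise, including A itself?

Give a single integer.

6

complement {v,r,s,t}; its interior {v,r}; cl(A) = X∖{v,r} = {q,u,p,s,t}
With k = closure, c = complement:
  1. A     = {q,u,p}
  2. kA    = {q,u,p,s,t}
  3. cA    = {v,r,s,t}
  4. ckA   = {v,r}
  5. kcA   = {v,r,p,s,t}
  6. ckcA  = {q,u}
k, c of each give nothing new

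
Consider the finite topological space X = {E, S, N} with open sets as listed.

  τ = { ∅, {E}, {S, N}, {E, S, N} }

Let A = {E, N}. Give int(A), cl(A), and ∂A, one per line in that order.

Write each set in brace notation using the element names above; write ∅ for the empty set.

int(A) = {E}
cl(A)  = {E, S, N}
∂A     = {S, N}

open subsets of A: ∅, {E}; so int(A) = {E}
closure: X∖int(X∖A) = X∖∅ = {E, S, N}
∂A = {E, S, N} minus {E} = {S, N}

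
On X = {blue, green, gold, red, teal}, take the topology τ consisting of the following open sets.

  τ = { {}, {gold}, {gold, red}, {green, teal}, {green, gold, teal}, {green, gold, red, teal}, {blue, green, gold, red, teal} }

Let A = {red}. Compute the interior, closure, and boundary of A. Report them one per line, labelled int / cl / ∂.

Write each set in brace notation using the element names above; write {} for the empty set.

int(A) = {}
cl(A)  = {blue, red}
∂A     = {blue, red}

U open, U⊆A: {}. int(A) = ⋃ = {}
X∖A={blue, green, gold, teal}, int(X∖A)={green, gold, teal}, hence cl(A)={blue, red}
∂A: remove int from cl → {blue, red}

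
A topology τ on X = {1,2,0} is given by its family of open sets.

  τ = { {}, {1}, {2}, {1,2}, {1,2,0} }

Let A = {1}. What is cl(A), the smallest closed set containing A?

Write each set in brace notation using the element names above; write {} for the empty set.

{1,0}

complement {2,0}; its interior {2}; cl(A) = X∖{2} = {1,0}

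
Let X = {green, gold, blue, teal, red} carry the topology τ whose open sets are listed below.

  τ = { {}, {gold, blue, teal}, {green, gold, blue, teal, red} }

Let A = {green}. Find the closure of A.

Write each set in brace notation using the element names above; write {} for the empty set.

X∖A={gold, blue, teal, red}, int(X∖A)={gold, blue, teal}, hence cl(A)={green, red}

{green, red}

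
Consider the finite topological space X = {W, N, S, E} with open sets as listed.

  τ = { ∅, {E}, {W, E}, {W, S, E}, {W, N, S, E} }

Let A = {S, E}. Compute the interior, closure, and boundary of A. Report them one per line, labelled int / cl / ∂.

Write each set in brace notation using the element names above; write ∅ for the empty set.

int(A) = {E}
cl(A)  = {W, N, S, E}
∂A     = {W, N, S}

opens ⊆ A: ∅, {E}; union → int = {E}
complement {W, N}; its interior ∅; cl(A) = X∖∅ = {W, N, S, E}
boundary = {W, N, S, E} ∖ {E} = {W, N, S}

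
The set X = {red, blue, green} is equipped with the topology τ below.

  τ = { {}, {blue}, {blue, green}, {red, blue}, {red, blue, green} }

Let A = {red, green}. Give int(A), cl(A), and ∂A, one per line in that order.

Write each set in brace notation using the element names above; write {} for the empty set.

open subsets of A: {}; so int(A) = {}
closure: X∖int(X∖A) = X∖{blue} = {red, green}
∂A = {red, green} minus {} = {red, green}

int(A) = {}
cl(A)  = {red, green}
∂A     = {red, green}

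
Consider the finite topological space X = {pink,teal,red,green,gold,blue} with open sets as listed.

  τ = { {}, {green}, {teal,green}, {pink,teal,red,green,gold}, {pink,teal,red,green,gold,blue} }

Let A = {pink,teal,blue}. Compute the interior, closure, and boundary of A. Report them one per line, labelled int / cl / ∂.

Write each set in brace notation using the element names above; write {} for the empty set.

U open, U⊆A: {}. int(A) = ⋃ = {}
X∖A={red,green,gold}, int(X∖A)={green}, hence cl(A)={pink,teal,red,gold,blue}
∂A: remove int from cl → {pink,teal,red,gold,blue}

int(A) = {}
cl(A)  = {pink,teal,red,gold,blue}
∂A     = {pink,teal,red,gold,blue}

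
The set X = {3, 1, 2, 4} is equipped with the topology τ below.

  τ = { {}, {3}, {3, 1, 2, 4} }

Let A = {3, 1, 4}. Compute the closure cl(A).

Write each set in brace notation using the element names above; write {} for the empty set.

closure: X∖int(X∖A) = X∖{} = {3, 1, 2, 4}

{3, 1, 2, 4}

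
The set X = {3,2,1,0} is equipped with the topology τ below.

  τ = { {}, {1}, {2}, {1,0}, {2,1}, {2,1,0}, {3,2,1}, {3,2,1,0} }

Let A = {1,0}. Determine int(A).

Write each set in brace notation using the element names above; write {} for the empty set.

interior: largest open inside A is {1,0} (from {}, {1}, {1,0})

{1,0}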